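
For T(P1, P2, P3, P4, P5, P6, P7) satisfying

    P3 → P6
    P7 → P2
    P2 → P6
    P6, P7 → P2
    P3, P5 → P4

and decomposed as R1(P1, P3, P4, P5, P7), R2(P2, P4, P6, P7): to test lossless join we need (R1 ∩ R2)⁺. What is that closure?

R1 ∩ R2 = {P4, P7}.
P7 → P2 applies, adding P2
P2 → P6 applies, adding P6
Closure: {P2, P4, P6, P7}.

P2, P4, P6, P7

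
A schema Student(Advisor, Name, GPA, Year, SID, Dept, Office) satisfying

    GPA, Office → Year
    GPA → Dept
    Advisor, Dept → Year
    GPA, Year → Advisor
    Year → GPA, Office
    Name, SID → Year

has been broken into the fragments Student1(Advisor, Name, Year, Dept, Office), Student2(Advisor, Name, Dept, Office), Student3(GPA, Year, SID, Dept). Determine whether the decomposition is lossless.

Chase test. Columns are Advisor, Name, GPA, Year, SID, Dept, Office; row i has aⱼ where attribute j ∈ Studenti, else bᵢⱼ.
Initial tableau (one row per fragment):
  row 1: a1 a2 b13 a4 b15 a6 a7
  row 2: a1 a2 b23 b24 b25 a6 a7
  row 3: b31 b32 a3 a4 a5 a6 b37
Rows 1 and 2 agree on Advisor, Dept; apply Advisor, Dept→Year and equate their Year entries.
Rows 1 and 2 agree on Year; apply Year→GPA, Office and equate their GPA, Office entries.
Rows 1 and 3 agree on Year; apply Year→GPA, Office and equate their GPA, Office entries.
Rows 1 and 3 agree on GPA, Year; apply GPA, Year→Advisor and equate their Advisor entries.
No row becomes fully distinguished — the join is lossy.

No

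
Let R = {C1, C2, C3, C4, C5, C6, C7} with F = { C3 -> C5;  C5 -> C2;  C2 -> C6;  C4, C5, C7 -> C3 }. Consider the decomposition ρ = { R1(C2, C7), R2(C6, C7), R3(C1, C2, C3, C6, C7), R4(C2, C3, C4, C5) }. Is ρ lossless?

No

Chase test. Columns are C1, C2, C3, C4, C5, C6, C7; row i has aⱼ where attribute j ∈ Ri, else bᵢⱼ.
Initial tableau (one row per fragment):
  row 1: b11 a2 b13 b14 b15 b16 a7
  row 2: b21 b22 b23 b24 b25 a6 a7
  row 3: a1 a2 a3 b34 b35 a6 a7
  row 4: b41 a2 a3 a4 a5 b46 b47
Rows 3 and 4 agree on C3; apply C3→C5 and equate their C5 entries.
Rows 1 and 3 agree on C2; apply C2→C6 and equate their C6 entries.
Rows 1 and 4 agree on C2; apply C2→C6 and equate their C6 entries.
No row becomes fully distinguished — the join is lossy.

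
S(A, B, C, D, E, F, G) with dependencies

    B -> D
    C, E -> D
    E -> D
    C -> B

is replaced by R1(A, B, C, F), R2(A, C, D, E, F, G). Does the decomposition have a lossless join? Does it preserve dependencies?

Lossless test: (A, C, F)⁺ = {A, B, C, D, F}, which contains all of one fragment — lossless.
Dependency preservation: the restricted closure of {B} across the fragments never reaches {D}, so B → D cannot be enforced without a join — not preserved.

lossless but not dependency-preserving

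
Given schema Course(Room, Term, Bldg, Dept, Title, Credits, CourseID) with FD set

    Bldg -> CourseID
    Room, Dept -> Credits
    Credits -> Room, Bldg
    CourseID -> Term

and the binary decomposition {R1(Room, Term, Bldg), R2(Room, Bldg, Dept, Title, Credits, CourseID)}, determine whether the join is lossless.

Yes

Common attributes: R1 ∩ R2 = {Room, Bldg}.
Closure of {Room, Bldg}: Bldg → CourseID applies, adding CourseID; CourseID → Term applies, adding Term. So (Room, Bldg)⁺ = {Room, Term, Bldg, CourseID}.
This closure contains every attribute of R1, so R1 ∩ R2 → R1. The join is lossless.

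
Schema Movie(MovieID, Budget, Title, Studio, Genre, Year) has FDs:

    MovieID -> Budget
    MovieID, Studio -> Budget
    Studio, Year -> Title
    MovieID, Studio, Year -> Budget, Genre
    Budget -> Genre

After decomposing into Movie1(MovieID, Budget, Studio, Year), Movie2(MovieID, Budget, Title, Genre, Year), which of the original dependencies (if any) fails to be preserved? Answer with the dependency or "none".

Check Studio, Year → Title: no single fragment contains all of {Title, Studio, Year}, and the restricted closure of {Studio, Year} across the fragments never reaches {Title}.
MovieID → Budget is preserved.
MovieID, Studio → Budget is preserved.
MovieID, Studio, Year → Budget, Genre is preserved.
Budget → Genre is preserved.

Studio, Year -> Title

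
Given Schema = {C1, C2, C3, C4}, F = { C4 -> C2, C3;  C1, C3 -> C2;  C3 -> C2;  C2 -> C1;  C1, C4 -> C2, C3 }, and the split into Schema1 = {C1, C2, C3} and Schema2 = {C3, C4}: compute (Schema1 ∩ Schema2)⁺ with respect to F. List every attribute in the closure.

C1, C2, C3

Schema1 ∩ Schema2 = {C3}.
C3 → C2 applies, adding C2
C2 → C1 applies, adding C1
Closure: {C1, C2, C3}.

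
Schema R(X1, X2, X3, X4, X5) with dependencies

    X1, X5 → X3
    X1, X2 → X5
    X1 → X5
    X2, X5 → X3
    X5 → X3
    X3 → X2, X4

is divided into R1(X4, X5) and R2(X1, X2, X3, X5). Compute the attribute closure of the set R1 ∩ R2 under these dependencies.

X2, X3, X4, X5

R1 ∩ R2 = {X5}.
X5 → X3 applies, adding X3
X3 → X2, X4 applies, adding X2, X4
Closure: {X2, X3, X4, X5}.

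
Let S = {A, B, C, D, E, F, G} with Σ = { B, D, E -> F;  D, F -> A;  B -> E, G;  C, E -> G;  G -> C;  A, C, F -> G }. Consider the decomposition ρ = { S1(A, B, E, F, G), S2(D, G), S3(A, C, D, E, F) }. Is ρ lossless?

Chase test. Columns are A, B, C, D, E, F, G; row i has aⱼ where attribute j ∈ Si, else bᵢⱼ.
Initial tableau (one row per fragment):
  row 1: a1 a2 b13 b14 a5 a6 a7
  row 2: b21 b22 b23 a4 b25 b26 a7
  row 3: a1 b32 a3 a4 a5 a6 b37
Rows 1 and 2 agree on G; apply G→C and equate their C entries.
No row becomes fully distinguished — the join is lossy.

No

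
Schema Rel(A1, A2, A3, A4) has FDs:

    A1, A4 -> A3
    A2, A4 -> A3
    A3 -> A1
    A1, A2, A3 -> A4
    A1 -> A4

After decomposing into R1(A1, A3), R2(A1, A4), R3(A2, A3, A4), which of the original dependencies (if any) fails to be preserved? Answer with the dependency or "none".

A1, A4 → A3: restricted closure across fragments reaches A3.
A2, A4 → A3 lies within R3.
A3 → A1 lies within R1.
A1, A2, A3 → A4: restricted closure across fragments reaches A4.
A1 → A4 lies within R2.
Every dependency is enforceable on the fragments, so the decomposition is dependency-preserving.

none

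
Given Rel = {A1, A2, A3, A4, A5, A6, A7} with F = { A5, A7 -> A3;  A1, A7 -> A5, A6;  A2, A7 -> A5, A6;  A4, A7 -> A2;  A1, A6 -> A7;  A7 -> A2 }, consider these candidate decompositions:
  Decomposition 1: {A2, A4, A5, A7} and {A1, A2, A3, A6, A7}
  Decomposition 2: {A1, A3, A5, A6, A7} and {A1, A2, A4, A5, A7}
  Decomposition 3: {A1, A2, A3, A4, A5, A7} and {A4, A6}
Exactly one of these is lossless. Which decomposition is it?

Decomposition 1: common = {A2, A7}, closure = {A2, A3, A5, A6, A7} → lossy.
Decomposition 2: common = {A1, A5, A7}, closure = {A1, A2, A3, A5, A6, A7} → lossless.
Decomposition 3: common = {A4}, closure = {A4} → lossy.

Decomposition 2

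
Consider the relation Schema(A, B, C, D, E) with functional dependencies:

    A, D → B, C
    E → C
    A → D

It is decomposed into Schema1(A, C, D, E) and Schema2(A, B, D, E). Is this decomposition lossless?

Common attributes: Schema1 ∩ Schema2 = {A, D, E}.
Closure of {A, D, E}: A, D → B, C applies, adding B, C. So (A, D, E)⁺ = {A, B, C, D, E}.
This closure contains every attribute of Schema1, so Schema1 ∩ Schema2 → Schema1. The join is lossless.

Yes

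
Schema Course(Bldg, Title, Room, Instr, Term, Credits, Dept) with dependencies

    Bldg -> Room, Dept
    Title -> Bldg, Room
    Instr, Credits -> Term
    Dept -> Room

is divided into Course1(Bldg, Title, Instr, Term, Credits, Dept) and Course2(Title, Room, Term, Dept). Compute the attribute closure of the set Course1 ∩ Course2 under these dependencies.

Course1 ∩ Course2 = {Title, Term, Dept}.
Title → Bldg, Room applies, adding Bldg, Room
Closure: {Bldg, Title, Room, Term, Dept}.

Bldg, Title, Room, Term, Dept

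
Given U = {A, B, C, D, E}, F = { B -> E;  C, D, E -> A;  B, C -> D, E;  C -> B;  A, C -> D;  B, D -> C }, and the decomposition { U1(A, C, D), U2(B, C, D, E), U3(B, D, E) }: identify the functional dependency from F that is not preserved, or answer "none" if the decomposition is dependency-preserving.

none

B → E lies within U2.
C, D, E → A: restricted closure across fragments reaches A.
B, C → D, E lies within U2.
C → B lies within U2.
A, C → D lies within U1.
B, D → C lies within U2.
Every dependency is enforceable on the fragments, so the decomposition is dependency-preserving.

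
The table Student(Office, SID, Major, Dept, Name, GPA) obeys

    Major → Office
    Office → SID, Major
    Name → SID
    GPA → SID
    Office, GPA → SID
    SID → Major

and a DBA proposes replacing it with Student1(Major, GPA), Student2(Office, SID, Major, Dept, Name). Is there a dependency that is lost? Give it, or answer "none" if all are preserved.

Major → Office lies within Student2.
Office → SID, Major lies within Student2.
Name → SID lies within Student2.
GPA → SID: restricted closure across fragments reaches SID.
Office, GPA → SID: restricted closure across fragments reaches SID.
SID → Major lies within Student2.
Every dependency is enforceable on the fragments, so the decomposition is dependency-preserving.

none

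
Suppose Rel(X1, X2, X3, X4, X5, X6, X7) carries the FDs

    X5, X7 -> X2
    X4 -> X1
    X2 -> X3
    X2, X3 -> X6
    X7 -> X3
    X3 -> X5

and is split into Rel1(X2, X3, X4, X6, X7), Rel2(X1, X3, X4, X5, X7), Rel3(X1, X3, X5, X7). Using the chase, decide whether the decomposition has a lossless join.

Yes

Chase test. Columns are X1, X2, X3, X4, X5, X6, X7; row i has aⱼ where attribute j ∈ Reli, else bᵢⱼ.
Initial tableau (one row per fragment):
  row 1: b11 a2 a3 a4 b15 a6 a7
  row 2: a1 b22 a3 a4 a5 b26 a7
  row 3: a1 b32 a3 b34 a5 b36 a7
Rows 2 and 3 agree on X5, X7; apply X5, X7→X2 and equate their X2 entries.
Rows 1 and 2 agree on X4; apply X4→X1 and equate their X1 entries.
Rows 2 and 3 agree on X2, X3; apply X2, X3→X6 and equate their X6 entries.
Rows 1 and 2 agree on X3; apply X3→X5 and equate their X5 entries.
Rows 1 and 2 agree on X5, X7; apply X5, X7→X2 and equate their X2 entries.
Rows 1 and 2 agree on X2, X3; apply X2, X3→X6 and equate their X6 entries.
Row 1 is now all distinguished symbols — the join is lossless.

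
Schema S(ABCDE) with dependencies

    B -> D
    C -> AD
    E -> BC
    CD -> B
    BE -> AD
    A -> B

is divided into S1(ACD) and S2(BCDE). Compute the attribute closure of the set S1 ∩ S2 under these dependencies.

ABCD

S1 ∩ S2 = {CD}.
C → AD applies, adding A
CD → B applies, adding B
Closure: {ABCD}.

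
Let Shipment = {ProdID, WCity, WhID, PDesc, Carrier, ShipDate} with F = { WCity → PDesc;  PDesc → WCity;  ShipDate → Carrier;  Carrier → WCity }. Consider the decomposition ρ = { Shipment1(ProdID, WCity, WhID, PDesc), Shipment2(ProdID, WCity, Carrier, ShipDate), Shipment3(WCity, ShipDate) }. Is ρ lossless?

Chase test. Columns are ProdID, WCity, WhID, PDesc, Carrier, ShipDate; row i has aⱼ where attribute j ∈ Shipmenti, else bᵢⱼ.
Initial tableau (one row per fragment):
  row 1: a1 a2 a3 a4 b15 b16
  row 2: a1 a2 b23 b24 a5 a6
  row 3: b31 a2 b33 b34 b35 a6
Rows 1 and 2 agree on WCity; apply WCity→PDesc and equate their PDesc entries.
Rows 1 and 3 agree on WCity; apply WCity→PDesc and equate their PDesc entries.
Rows 2 and 3 agree on ShipDate; apply ShipDate→Carrier and equate their Carrier entries.
No row becomes fully distinguished — the join is lossy.

No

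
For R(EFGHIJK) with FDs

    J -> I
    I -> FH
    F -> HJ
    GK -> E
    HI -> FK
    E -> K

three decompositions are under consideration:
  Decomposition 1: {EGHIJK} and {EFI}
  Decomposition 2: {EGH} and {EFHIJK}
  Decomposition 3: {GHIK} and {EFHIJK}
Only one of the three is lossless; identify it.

Decomposition 1

Decomposition 1: common = {EI}, closure = {EFHIJK} → lossless.
Decomposition 2: common = {EH}, closure = {EHK} → lossy.
Decomposition 3: common = {HIK}, closure = {FHIJK} → lossy.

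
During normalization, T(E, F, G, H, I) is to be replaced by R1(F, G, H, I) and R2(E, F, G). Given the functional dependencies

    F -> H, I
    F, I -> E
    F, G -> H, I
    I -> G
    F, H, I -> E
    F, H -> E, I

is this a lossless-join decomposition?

Common attributes: R1 ∩ R2 = {F, G}.
Closure of {F, G}: F → H, I applies, adding H, I; F, I → E applies, adding E. So (F, G)⁺ = {E, F, G, H, I}.
This closure contains every attribute of R1, so R1 ∩ R2 → R1. The join is lossless.

Yes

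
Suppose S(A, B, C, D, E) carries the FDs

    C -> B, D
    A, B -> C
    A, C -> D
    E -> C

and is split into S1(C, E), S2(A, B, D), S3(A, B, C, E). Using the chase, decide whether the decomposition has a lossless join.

Chase test. Columns are A, B, C, D, E; row i has aⱼ where attribute j ∈ Si, else bᵢⱼ.
Initial tableau (one row per fragment):
  row 1: b11 b12 a3 b14 a5
  row 2: a1 a2 b23 a4 b25
  row 3: a1 a2 a3 b34 a5
Rows 1 and 3 agree on C; apply C→B, D and equate their B, D entries.
Rows 2 and 3 agree on A, B; apply A, B→C and equate their C entries.
Rows 2 and 3 agree on A, C; apply A, C→D and equate their D entries.
Row 3 is now all distinguished symbols — the join is lossless.

Yes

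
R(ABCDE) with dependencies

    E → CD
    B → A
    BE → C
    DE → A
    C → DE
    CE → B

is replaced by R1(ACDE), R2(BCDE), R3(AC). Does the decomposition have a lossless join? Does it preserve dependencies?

Lossless test (chase): Rows 1 and 2 agree on DE; apply DE→A and equate their A entries. Rows 1 and 3 agree on C; apply C→DE and equate their DE entries. Rows 1 and 2 agree on CE; apply CE→B and equate their B entries. Rows 1 and 3 agree on CE; apply CE→B and equate their B entries. Row 1 is now all distinguished symbols — the join is lossless.
Dependency preservation: the restricted closure of {B} across the fragments never reaches {A}, so B → A cannot be enforced without a join — not preserved.

lossless but not dependency-preserving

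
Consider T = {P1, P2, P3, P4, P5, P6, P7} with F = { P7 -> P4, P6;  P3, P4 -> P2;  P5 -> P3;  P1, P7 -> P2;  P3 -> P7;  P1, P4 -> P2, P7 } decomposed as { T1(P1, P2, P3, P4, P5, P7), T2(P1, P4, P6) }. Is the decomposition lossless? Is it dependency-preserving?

lossless but not dependency-preserving

Lossless test: (P1, P4)⁺ = {P1, P2, P4, P6, P7}, which contains all of one fragment — lossless.
Dependency preservation: the restricted closure of {P7} across the fragments never reaches {P4, P6}, so P7 → P4, P6 cannot be enforced without a join — not preserved.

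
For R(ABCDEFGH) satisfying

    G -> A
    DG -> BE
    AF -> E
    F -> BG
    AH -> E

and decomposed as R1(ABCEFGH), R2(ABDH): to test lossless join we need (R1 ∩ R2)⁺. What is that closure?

ABEH

R1 ∩ R2 = {ABH}.
AH → E applies, adding E
Closure: {ABEH}.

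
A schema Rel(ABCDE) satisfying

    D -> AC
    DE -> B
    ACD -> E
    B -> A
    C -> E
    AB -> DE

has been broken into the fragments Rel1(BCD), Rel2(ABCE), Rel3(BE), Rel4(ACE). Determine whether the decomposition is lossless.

Chase test. Columns are ABCDE; row i has aⱼ where attribute j ∈ Reli, else bᵢⱼ.
Initial tableau (one row per fragment):
  row 1: b11 a2 a3 a4 b15
  row 2: a1 a2 a3 b24 a5
  row 3: b31 a2 b33 b34 a5
  row 4: a1 b42 a3 b44 a5
Rows 1 and 2 agree on B; apply B→A and equate their A entries.
Rows 1 and 3 agree on B; apply B→A and equate their A entries.
Rows 1 and 2 agree on C; apply C→E and equate their E entries.
Rows 1 and 2 agree on AB; apply AB→DE and equate their DE entries.
Rows 1 and 3 agree on AB; apply AB→DE and equate their DE entries.
Rows 1 and 3 agree on D; apply D→AC and equate their AC entries.
Row 1 is now all distinguished symbols — the join is lossless.

Yes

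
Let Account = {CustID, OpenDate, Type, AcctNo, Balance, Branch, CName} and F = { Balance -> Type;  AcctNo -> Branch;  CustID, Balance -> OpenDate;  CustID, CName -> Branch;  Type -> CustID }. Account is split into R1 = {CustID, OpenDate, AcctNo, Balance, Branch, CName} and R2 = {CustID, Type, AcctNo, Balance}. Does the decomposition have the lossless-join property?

Yes

Common attributes: R1 ∩ R2 = {CustID, AcctNo, Balance}.
Closure of {CustID, AcctNo, Balance}: Balance → Type applies, adding Type; AcctNo → Branch applies, adding Branch; CustID, Balance → OpenDate applies, adding OpenDate. So (CustID, AcctNo, Balance)⁺ = {CustID, OpenDate, Type, AcctNo, Balance, Branch}.
This closure contains every attribute of R2, so R1 ∩ R2 → R2. The join is lossless.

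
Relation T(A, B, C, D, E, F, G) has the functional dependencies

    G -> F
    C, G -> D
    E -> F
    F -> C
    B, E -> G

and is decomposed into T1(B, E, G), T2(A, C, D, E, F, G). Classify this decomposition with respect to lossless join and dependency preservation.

Lossless test: (E, G)⁺ = {C, D, E, F, G}, which is a superkey of neither fragment — lossy.
Dependency preservation: every FD's attributes lie within a single fragment, so each can be enforced locally — preserved.

lossy but dependency-preserving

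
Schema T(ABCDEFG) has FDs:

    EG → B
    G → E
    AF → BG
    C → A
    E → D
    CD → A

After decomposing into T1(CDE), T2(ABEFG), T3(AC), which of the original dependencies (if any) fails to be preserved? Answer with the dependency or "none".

none

EG → B lies within T2.
G → E lies within T2.
AF → BG lies within T2.
C → A lies within T3.
E → D lies within T1.
CD → A: restricted closure across fragments reaches A.
Every dependency is enforceable on the fragments, so the decomposition is dependency-preserving.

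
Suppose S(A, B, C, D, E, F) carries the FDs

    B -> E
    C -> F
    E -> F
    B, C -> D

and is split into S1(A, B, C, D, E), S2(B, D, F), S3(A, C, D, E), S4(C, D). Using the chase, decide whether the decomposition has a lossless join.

Yes

Chase test. Columns are A, B, C, D, E, F; row i has aⱼ where attribute j ∈ Si, else bᵢⱼ.
Initial tableau (one row per fragment):
  row 1: a1 a2 a3 a4 a5 b16
  row 2: b21 a2 b23 a4 b25 a6
  row 3: a1 b32 a3 a4 a5 b36
  row 4: b41 b42 a3 a4 b45 b46
Rows 1 and 2 agree on B; apply B→E and equate their E entries.
Rows 1 and 3 agree on C; apply C→F and equate their F entries.
Rows 1 and 4 agree on C; apply C→F and equate their F entries.
Rows 1 and 2 agree on E; apply E→F and equate their F entries.
Row 1 is now all distinguished symbols — the join is lossless.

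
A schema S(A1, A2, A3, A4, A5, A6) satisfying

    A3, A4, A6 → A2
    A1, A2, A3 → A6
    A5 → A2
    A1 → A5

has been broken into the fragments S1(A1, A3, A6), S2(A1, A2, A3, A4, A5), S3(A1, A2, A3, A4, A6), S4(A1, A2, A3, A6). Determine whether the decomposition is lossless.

Chase test. Columns are A1, A2, A3, A4, A5, A6; row i has aⱼ where attribute j ∈ Si, else bᵢⱼ.
Initial tableau (one row per fragment):
  row 1: a1 b12 a3 b14 b15 a6
  row 2: a1 a2 a3 a4 a5 b26
  row 3: a1 a2 a3 a4 b35 a6
  row 4: a1 a2 a3 b44 b45 a6
Rows 2 and 3 agree on A1, A2, A3; apply A1, A2, A3→A6 and equate their A6 entries.
Rows 1 and 2 agree on A1; apply A1→A5 and equate their A5 entries.
Rows 1 and 3 agree on A1; apply A1→A5 and equate their A5 entries.
Rows 1 and 4 agree on A1; apply A1→A5 and equate their A5 entries.
Rows 1 and 2 agree on A5; apply A5→A2 and equate their A2 entries.
Row 2 is now all distinguished symbols — the join is lossless.

Yes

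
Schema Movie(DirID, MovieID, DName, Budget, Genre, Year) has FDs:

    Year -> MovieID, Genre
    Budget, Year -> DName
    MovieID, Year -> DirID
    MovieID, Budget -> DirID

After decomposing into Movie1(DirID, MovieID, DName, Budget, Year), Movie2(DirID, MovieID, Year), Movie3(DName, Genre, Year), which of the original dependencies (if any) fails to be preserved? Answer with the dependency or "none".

none

Year → MovieID, Genre: restricted closure across fragments reaches MovieID, Genre.
Budget, Year → DName lies within Movie1.
MovieID, Year → DirID lies within Movie1.
MovieID, Budget → DirID lies within Movie1.
Every dependency is enforceable on the fragments, so the decomposition is dependency-preserving.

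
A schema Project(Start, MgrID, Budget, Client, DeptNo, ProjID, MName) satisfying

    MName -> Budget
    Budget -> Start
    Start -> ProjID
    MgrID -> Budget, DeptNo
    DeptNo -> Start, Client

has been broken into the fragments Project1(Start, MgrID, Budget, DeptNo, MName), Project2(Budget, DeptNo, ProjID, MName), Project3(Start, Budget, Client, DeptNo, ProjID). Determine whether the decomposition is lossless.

Yes

Chase test. Columns are Start, MgrID, Budget, Client, DeptNo, ProjID, MName; row i has aⱼ where attribute j ∈ Projecti, else bᵢⱼ.
Initial tableau (one row per fragment):
  row 1: a1 a2 a3 b14 a5 b16 a7
  row 2: b21 b22 a3 b24 a5 a6 a7
  row 3: a1 b32 a3 a4 a5 a6 b37
Rows 1 and 2 agree on Budget; apply Budget→Start and equate their Start entries.
Rows 1 and 2 agree on Start; apply Start→ProjID and equate their ProjID entries.
Rows 1 and 2 agree on DeptNo; apply DeptNo→Start, Client and equate their Start, Client entries.
Rows 1 and 3 agree on DeptNo; apply DeptNo→Start, Client and equate their Start, Client entries.
Row 1 is now all distinguished symbols — the join is lossless.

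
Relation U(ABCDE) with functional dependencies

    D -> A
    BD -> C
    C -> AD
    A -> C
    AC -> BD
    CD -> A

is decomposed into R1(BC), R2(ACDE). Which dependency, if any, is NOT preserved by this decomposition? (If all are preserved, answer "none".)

none

D → A lies within R2.
BD → C: restricted closure across fragments reaches C.
C → AD lies within R2.
A → C lies within R2.
AC → BD: restricted closure across fragments reaches BD.
CD → A lies within R2.
Every dependency is enforceable on the fragments, so the decomposition is dependency-preserving.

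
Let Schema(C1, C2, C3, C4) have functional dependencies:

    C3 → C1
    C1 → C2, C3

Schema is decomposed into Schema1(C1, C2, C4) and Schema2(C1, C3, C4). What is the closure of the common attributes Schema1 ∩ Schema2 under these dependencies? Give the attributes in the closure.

C1, C2, C3, C4

Schema1 ∩ Schema2 = {C1, C4}.
C1 → C2, C3 applies, adding C2, C3
Closure: {C1, C2, C3, C4}.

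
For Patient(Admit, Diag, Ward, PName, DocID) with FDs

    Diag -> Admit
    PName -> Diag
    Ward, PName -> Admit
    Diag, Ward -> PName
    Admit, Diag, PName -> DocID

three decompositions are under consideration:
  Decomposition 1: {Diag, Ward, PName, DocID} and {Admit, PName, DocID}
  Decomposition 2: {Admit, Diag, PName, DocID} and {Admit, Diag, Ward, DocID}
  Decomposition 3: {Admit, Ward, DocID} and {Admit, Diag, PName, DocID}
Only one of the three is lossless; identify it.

Decomposition 1: common = {PName, DocID}, closure = {Admit, Diag, PName, DocID} → lossless.
Decomposition 2: common = {Admit, Diag, DocID}, closure = {Admit, Diag, DocID} → lossy.
Decomposition 3: common = {Admit, DocID}, closure = {Admit, DocID} → lossy.

Decomposition 1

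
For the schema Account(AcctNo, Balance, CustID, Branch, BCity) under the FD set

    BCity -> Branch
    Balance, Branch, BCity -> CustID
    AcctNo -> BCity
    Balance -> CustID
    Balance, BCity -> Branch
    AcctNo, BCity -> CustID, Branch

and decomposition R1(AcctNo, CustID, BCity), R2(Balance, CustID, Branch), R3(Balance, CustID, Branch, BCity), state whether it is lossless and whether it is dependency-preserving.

lossy but dependency-preserving

Lossless test (chase): Rows 1 and 3 agree on BCity; apply BCity→Branch and equate their Branch entries. No row becomes fully distinguished — the join is lossy.
Dependency preservation: AcctNo, BCity → CustID, Branch is not contained in any single fragment, but the restricted closure of its left-hand side across the fragments still reaches the right-hand side; the remaining FDs each lie inside some fragment. All dependencies are preserved.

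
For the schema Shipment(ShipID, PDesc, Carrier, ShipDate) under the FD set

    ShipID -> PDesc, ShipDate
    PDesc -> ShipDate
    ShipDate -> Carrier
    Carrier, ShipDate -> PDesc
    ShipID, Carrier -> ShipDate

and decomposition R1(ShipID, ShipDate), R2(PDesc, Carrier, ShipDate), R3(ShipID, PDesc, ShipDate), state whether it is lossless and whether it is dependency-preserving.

Lossless test (chase): Rows 1 and 3 agree on ShipID; apply ShipID→PDesc, ShipDate and equate their PDesc, ShipDate entries. Rows 1 and 2 agree on ShipDate; apply ShipDate→Carrier and equate their Carrier entries. Rows 1 and 3 agree on ShipDate; apply ShipDate→Carrier and equate their Carrier entries. Row 1 is now all distinguished symbols — the join is lossless.
Dependency preservation: ShipID, Carrier → ShipDate is not contained in any single fragment, but the restricted closure of its left-hand side across the fragments still reaches the right-hand side; the remaining FDs each lie inside some fragment. All dependencies are preserved.

lossless and dependency-preserving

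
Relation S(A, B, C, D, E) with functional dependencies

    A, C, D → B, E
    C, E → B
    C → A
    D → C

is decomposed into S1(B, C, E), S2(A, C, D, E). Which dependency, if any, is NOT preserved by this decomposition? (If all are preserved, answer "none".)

A, C, D → B, E: restricted closure across fragments reaches B, E.
C, E → B lies within S1.
C → A lies within S2.
D → C lies within S2.
Every dependency is enforceable on the fragments, so the decomposition is dependency-preserving.

none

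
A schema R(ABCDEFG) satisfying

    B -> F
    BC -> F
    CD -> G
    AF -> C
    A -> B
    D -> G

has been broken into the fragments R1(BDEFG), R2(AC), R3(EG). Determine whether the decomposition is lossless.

Chase test. Columns are ABCDEFG; row i has aⱼ where attribute j ∈ Ri, else bᵢⱼ.
Initial tableau (one row per fragment):
  row 1: b11 a2 b13 a4 a5 a6 a7
  row 2: a1 b22 a3 b24 b25 b26 b27
  row 3: b31 b32 b33 b34 a5 b36 a7
No row becomes fully distinguished — the join is lossy.

No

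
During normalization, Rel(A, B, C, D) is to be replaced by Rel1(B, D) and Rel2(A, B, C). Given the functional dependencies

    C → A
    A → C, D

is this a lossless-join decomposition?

No

Common attributes: Rel1 ∩ Rel2 = {B}.
No dependency enlarges {B}, so (B)⁺ = {B}.
The closure contains neither all of Rel1 = {B, D} nor all of Rel2 = {A, B, C}, so the common attributes are not a superkey of either fragment. The join is lossy.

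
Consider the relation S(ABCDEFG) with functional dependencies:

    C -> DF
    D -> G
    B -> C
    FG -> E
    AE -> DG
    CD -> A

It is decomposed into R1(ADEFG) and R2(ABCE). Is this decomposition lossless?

Common attributes: R1 ∩ R2 = {AE}.
Closure of {AE}: AE → DG applies, adding DG. So (AE)⁺ = {ADEG}.
The closure contains neither all of R1 = {ADEFG} nor all of R2 = {ABCE}, so the common attributes are not a superkey of either fragment. The join is lossy.

No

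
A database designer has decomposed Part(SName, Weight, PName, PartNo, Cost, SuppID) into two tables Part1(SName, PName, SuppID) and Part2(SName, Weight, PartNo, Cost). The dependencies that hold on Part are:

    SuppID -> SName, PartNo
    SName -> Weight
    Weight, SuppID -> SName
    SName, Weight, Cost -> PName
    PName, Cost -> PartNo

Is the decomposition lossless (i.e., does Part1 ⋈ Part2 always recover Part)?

Common attributes: Part1 ∩ Part2 = {SName}.
Closure of {SName}: SName → Weight applies, adding Weight. So (SName)⁺ = {SName, Weight}.
The closure contains neither all of Part1 = {SName, PName, SuppID} nor all of Part2 = {SName, Weight, PartNo, Cost}, so the common attributes are not a superkey of either fragment. The join is lossy.

No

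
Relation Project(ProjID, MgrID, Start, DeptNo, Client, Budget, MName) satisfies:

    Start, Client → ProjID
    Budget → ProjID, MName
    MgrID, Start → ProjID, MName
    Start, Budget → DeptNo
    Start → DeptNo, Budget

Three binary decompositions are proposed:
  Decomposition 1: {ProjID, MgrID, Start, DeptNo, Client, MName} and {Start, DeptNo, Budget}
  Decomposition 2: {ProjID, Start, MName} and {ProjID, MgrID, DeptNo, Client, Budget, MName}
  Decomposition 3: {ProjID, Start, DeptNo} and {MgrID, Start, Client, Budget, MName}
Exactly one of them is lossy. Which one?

Decomposition 2

Decomposition 1: common = {Start, DeptNo}, closure = {ProjID, Start, DeptNo, Budget, MName} → lossless.
Decomposition 2: common = {ProjID, MName}, closure = {ProjID, MName} → lossy.
Decomposition 3: common = {Start}, closure = {ProjID, Start, DeptNo, Budget, MName} → lossless.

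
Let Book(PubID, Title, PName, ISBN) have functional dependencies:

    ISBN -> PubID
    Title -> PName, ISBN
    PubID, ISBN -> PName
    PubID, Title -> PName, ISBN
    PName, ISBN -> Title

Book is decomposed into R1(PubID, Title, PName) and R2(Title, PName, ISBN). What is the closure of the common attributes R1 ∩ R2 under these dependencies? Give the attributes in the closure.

PubID, Title, PName, ISBN

R1 ∩ R2 = {Title, PName}.
Title → PName, ISBN applies, adding ISBN
ISBN → PubID applies, adding PubID
Closure: {PubID, Title, PName, ISBN}.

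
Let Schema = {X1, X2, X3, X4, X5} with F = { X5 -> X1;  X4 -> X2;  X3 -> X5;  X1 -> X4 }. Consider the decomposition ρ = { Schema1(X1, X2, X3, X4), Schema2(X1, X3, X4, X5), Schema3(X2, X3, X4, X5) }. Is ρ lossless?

Yes

Chase test. Columns are X1, X2, X3, X4, X5; row i has aⱼ where attribute j ∈ Schemai, else bᵢⱼ.
Initial tableau (one row per fragment):
  row 1: a1 a2 a3 a4 b15
  row 2: a1 b22 a3 a4 a5
  row 3: b31 a2 a3 a4 a5
Rows 2 and 3 agree on X5; apply X5→X1 and equate their X1 entries.
Rows 1 and 2 agree on X4; apply X4→X2 and equate their X2 entries.
Rows 1 and 2 agree on X3; apply X3→X5 and equate their X5 entries.
Row 1 is now all distinguished symbols — the join is lossless.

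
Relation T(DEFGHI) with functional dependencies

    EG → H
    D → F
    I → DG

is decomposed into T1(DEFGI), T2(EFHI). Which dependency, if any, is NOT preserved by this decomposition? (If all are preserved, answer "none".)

EG → H

Check EG → H: no single fragment contains all of {EGH}, and the restricted closure of {EG} across the fragments never reaches {H}.
D → F is preserved.
I → DG is preserved.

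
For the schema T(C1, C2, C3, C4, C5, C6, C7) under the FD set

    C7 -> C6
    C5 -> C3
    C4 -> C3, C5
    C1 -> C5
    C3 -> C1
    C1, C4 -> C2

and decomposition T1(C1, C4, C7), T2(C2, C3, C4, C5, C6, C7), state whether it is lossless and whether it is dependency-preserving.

Lossless test: (C4, C7)⁺ = {C1, C2, C3, C4, C5, C6, C7}, which contains all of one fragment — lossless.
Dependency preservation: the restricted closure of {C1} across the fragments never reaches {C5}, so C1 → C5 cannot be enforced without a join — not preserved.

lossless but not dependency-preserving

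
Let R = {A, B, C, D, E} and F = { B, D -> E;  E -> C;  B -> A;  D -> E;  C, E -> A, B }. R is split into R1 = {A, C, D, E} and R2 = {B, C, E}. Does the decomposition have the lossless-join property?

Common attributes: R1 ∩ R2 = {C, E}.
Closure of {C, E}: C, E → A, B applies, adding A, B. So (C, E)⁺ = {A, B, C, E}.
This closure contains every attribute of R2, so R1 ∩ R2 → R2. The join is lossless.

Yes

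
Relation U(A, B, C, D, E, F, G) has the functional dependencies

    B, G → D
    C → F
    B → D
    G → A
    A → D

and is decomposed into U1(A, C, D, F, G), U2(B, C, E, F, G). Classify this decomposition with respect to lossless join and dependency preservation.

lossless but not dependency-preserving

Lossless test: (C, F, G)⁺ = {A, C, D, F, G}, which contains all of one fragment — lossless.
Dependency preservation: the restricted closure of {B} across the fragments never reaches {D}, so B → D cannot be enforced without a join — not preserved.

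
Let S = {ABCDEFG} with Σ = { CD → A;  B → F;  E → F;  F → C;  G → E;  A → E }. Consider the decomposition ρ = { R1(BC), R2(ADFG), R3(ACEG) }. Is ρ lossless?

Chase test. Columns are ABCDEFG; row i has aⱼ where attribute j ∈ Ri, else bᵢⱼ.
Initial tableau (one row per fragment):
  row 1: b11 a2 a3 b14 b15 b16 b17
  row 2: a1 b22 b23 a4 b25 a6 a7
  row 3: a1 b32 a3 b34 a5 b36 a7
Rows 2 and 3 agree on G; apply G→E and equate their E entries.
Rows 2 and 3 agree on E; apply E→F and equate their F entries.
Rows 2 and 3 agree on F; apply F→C and equate their C entries.
No row becomes fully distinguished — the join is lossy.

No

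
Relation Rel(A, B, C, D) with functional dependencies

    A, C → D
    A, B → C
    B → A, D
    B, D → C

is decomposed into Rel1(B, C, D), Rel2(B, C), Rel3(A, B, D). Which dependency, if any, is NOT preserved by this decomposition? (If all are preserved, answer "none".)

Check A, C → D: no single fragment contains all of {A, C, D}, and the restricted closure of {A, C} across the fragments never reaches {D}.
A, B → C is preserved.
B → A, D is preserved.
B, D → C is preserved.

A, C → D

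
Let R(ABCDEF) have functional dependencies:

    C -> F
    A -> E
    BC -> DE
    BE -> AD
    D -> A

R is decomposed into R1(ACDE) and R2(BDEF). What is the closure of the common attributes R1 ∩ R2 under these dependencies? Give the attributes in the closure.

ADE

R1 ∩ R2 = {DE}.
D → A applies, adding A
Closure: {ADE}.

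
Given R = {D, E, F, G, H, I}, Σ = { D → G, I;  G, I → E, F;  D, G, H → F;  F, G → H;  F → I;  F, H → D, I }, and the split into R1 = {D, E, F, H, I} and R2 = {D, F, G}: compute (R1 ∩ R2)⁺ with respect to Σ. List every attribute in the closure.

D, E, F, G, H, I

R1 ∩ R2 = {D, F}.
D → G, I applies, adding G, I
G, I → E, F applies, adding E
F, G → H applies, adding H
Closure: {D, E, F, G, H, I}.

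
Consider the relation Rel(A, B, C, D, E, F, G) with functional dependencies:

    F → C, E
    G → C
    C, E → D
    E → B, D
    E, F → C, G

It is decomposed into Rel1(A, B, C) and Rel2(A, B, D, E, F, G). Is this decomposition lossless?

No

Common attributes: Rel1 ∩ Rel2 = {A, B}.
No dependency enlarges {A, B}, so (A, B)⁺ = {A, B}.
The closure contains neither all of Rel1 = {A, B, C} nor all of Rel2 = {A, B, D, E, F, G}, so the common attributes are not a superkey of either fragment. The join is lossy.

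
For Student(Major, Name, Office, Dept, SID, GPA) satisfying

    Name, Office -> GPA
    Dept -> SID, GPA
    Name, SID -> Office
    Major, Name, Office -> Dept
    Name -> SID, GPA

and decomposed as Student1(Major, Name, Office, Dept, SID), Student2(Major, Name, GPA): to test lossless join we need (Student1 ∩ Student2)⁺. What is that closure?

Major, Name, Office, Dept, SID, GPA

Student1 ∩ Student2 = {Major, Name}.
Name → SID, GPA applies, adding SID, GPA
Name, SID → Office applies, adding Office
Major, Name, Office → Dept applies, adding Dept
Closure: {Major, Name, Office, Dept, SID, GPA}.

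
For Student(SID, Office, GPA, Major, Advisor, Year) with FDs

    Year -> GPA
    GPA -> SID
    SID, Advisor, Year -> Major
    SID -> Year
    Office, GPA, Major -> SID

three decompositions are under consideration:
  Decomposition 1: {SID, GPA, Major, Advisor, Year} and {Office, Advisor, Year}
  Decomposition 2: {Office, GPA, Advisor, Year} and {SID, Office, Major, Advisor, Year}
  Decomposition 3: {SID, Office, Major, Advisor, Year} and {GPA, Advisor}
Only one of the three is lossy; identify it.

Decomposition 3

Decomposition 1: common = {Advisor, Year}, closure = {SID, GPA, Major, Advisor, Year} → lossless.
Decomposition 2: common = {Office, Advisor, Year}, closure = {SID, Office, GPA, Major, Advisor, Year} → lossless.
Decomposition 3: common = {Advisor}, closure = {Advisor} → lossy.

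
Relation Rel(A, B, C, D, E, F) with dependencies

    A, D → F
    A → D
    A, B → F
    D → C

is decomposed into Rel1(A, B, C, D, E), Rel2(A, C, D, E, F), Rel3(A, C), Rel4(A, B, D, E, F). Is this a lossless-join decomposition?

Chase test. Columns are A, B, C, D, E, F; row i has aⱼ where attribute j ∈ Reli, else bᵢⱼ.
Initial tableau (one row per fragment):
  row 1: a1 a2 a3 a4 a5 b16
  row 2: a1 b22 a3 a4 a5 a6
  row 3: a1 b32 a3 b34 b35 b36
  row 4: a1 a2 b43 a4 a5 a6
Rows 1 and 2 agree on A, D; apply A, D→F and equate their F entries.
Rows 1 and 3 agree on A; apply A→D and equate their D entries.
Rows 1 and 4 agree on D; apply D→C and equate their C entries.
Rows 1 and 3 agree on A, D; apply A, D→F and equate their F entries.
Row 1 is now all distinguished symbols — the join is lossless.

Yes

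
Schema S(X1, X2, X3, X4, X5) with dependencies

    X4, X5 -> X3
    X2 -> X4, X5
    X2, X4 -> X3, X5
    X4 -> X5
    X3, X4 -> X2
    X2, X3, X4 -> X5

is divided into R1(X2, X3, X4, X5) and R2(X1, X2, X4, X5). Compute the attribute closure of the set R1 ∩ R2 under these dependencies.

X2, X3, X4, X5

R1 ∩ R2 = {X2, X4, X5}.
X4, X5 → X3 applies, adding X3
Closure: {X2, X3, X4, X5}.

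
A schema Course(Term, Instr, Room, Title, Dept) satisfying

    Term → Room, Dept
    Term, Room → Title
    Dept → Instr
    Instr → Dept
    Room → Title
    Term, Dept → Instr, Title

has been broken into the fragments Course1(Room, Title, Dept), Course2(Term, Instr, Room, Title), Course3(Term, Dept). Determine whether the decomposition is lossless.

Yes

Chase test. Columns are Term, Instr, Room, Title, Dept; row i has aⱼ where attribute j ∈ Coursei, else bᵢⱼ.
Initial tableau (one row per fragment):
  row 1: b11 b12 a3 a4 a5
  row 2: a1 a2 a3 a4 b25
  row 3: a1 b32 b33 b34 a5
Rows 2 and 3 agree on Term; apply Term→Room, Dept and equate their Room, Dept entries.
Rows 2 and 3 agree on Term, Room; apply Term, Room→Title and equate their Title entries.
Rows 1 and 2 agree on Dept; apply Dept→Instr and equate their Instr entries.
Rows 1 and 3 agree on Dept; apply Dept→Instr and equate their Instr entries.
Row 2 is now all distinguished symbols — the join is lossless.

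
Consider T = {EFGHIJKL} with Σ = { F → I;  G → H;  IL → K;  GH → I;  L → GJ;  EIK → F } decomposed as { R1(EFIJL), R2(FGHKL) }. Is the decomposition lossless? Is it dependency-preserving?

lossless but not dependency-preserving

Lossless test: (FL)⁺ = {FGHIJKL}, which contains all of one fragment — lossless.
Dependency preservation: the restricted closure of {GH} across the fragments never reaches {I}, so GH → I cannot be enforced without a join — not preserved.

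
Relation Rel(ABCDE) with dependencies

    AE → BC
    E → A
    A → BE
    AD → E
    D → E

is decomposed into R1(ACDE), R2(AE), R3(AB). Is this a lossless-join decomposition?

Chase test. Columns are ABCDE; row i has aⱼ where attribute j ∈ Ri, else bᵢⱼ.
Initial tableau (one row per fragment):
  row 1: a1 b12 a3 a4 a5
  row 2: a1 b22 b23 b24 a5
  row 3: a1 a2 b33 b34 b35
Rows 1 and 2 agree on AE; apply AE→BC and equate their BC entries.
Rows 1 and 3 agree on A; apply A→BE and equate their BE entries.
Rows 1 and 3 agree on AE; apply AE→BC and equate their BC entries.
Row 1 is now all distinguished symbols — the join is lossless.

Yes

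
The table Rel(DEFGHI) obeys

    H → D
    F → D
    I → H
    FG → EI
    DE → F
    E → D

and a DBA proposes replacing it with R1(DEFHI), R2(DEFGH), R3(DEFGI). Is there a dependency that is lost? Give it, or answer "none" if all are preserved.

H → D lies within R1.
F → D lies within R1.
I → H lies within R1.
FG → EI lies within R3.
DE → F lies within R1.
E → D lies within R1.
Every dependency is enforceable on the fragments, so the decomposition is dependency-preserving.

none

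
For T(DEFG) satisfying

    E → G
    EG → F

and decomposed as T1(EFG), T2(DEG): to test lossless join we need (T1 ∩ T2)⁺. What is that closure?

EFG

T1 ∩ T2 = {EG}.
EG → F applies, adding F
Closure: {EFG}.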